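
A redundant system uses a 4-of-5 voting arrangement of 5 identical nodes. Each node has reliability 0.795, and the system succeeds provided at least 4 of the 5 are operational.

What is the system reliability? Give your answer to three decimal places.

0.727

R = Σ_{i=4}^{5} C(5,i) p^i (1−p)^{5−i} with p = 0.795
C(5,4)·0.795^4·0.205^1 = 0.40944
C(5,5)·0.795^5·0.205^0 = 0.31757
Sum = 0.727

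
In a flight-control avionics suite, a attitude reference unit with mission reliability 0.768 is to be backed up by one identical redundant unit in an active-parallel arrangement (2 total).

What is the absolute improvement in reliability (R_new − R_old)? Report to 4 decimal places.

0.1782

R_before = 0.768
R_after = 1 − (1 − 0.768)^2 = 0.9462
ΔR = 0.9462 − 0.768 = 0.1782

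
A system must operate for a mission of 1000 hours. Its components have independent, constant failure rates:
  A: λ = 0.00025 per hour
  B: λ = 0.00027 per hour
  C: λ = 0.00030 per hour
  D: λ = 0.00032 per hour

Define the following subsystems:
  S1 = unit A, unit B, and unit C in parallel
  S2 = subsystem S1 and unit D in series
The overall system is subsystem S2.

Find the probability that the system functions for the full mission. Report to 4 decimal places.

0.7163

R(A) = exp(−0.00025 × 1000) = 0.778801
R(B) = exp(−0.00027 × 1000) = 0.763379
R(C) = exp(−0.00030 × 1000) = 0.740818
R(D) = exp(−0.00032 × 1000) = 0.726149
Parallel (A, B, and C): 1 − (1 − 0.778801)(1 − 0.763379)(1 − 0.740818) = 0.986434
Series ([0.986434] and D): 0.986434 × 0.726149 = 0.7163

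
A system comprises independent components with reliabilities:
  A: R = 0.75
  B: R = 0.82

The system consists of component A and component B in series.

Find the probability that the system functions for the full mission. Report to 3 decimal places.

0.615

Series (A and B): 0.75000 × 0.82000 = 0.615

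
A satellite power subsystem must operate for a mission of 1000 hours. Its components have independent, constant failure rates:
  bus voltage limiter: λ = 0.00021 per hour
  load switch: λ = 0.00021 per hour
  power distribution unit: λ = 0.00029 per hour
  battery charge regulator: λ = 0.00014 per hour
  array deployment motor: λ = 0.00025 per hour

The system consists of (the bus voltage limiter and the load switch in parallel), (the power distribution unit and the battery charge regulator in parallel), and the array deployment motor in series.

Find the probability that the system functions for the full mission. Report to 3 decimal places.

0.726

R(bus voltage limiter) = exp(−0.00021 × 1000) = 0.81058
R(load switch) = exp(−0.00021 × 1000) = 0.81058
R(power distribution unit) = exp(−0.00029 × 1000) = 0.74826
R(battery charge regulator) = exp(−0.00014 × 1000) = 0.86936
R(array deployment motor) = exp(−0.00025 × 1000) = 0.77880
Parallel (bus voltage limiter and load switch): 1 − (1 − 0.81058)(1 − 0.81058) = 0.96412
Parallel (power distribution unit and battery charge regulator): 1 − (1 − 0.74826)(1 − 0.86936) = 0.96711
Series ([0.96412], [0.96711], and array deployment motor): 0.96412 × 0.96711 × 0.77880 = 0.726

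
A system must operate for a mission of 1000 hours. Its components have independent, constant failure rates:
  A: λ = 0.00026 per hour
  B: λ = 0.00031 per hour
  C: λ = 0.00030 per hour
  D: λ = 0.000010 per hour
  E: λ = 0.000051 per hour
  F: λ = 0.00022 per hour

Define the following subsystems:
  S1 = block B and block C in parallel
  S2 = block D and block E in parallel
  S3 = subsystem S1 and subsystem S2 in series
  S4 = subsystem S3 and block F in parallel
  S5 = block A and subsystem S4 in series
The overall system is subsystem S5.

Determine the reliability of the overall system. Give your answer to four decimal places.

R(A) = exp(−0.00026 × 1000) = 0.771052
R(B) = exp(−0.00031 × 1000) = 0.733447
R(C) = exp(−0.00030 × 1000) = 0.740818
R(D) = exp(−0.000010 × 1000) = 0.990050
R(E) = exp(−0.000051 × 1000) = 0.950279
R(F) = exp(−0.00022 × 1000) = 0.802519
Parallel (B and C): 1 − (1 − 0.733447)(1 − 0.740818) = 0.930914
Parallel (D and E): 1 − (1 − 0.990050)(1 − 0.950279) = 0.999505
Series ([0.930914] and [0.999505]): 0.930914 × 0.999505 = 0.930453
Parallel ([0.930453] and F): 1 − (1 − 0.930453)(1 − 0.802519) = 0.986266
Series (A and [0.986266]): 0.771052 × 0.986266 = 0.7605

0.7605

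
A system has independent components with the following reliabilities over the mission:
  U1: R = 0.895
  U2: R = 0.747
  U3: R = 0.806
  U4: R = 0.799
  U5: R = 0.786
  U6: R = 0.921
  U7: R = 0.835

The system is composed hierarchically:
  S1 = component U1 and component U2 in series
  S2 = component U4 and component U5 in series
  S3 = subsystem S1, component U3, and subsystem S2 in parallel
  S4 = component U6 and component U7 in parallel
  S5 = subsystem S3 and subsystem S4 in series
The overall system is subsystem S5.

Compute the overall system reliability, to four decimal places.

0.9634

Series (U1 and U2): 0.895000 × 0.747000 = 0.668565
Series (U4 and U5): 0.799000 × 0.786000 = 0.628014
Parallel ([0.668565], U3, and [0.628014]): 1 − (1 − 0.668565)(1 − 0.806000)(1 − 0.628014) = 0.976082
Parallel (U6 and U7): 1 − (1 − 0.921000)(1 − 0.835000) = 0.986965
Series ([0.976082] and [0.986965]): 0.976082 × 0.986965 = 0.9634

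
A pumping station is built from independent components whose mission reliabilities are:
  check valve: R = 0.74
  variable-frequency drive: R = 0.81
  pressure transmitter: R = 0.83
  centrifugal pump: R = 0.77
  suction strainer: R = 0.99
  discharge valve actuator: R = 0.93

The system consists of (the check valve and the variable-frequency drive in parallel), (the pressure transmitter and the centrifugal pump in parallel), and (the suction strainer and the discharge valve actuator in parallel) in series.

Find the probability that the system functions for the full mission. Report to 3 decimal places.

Parallel (check valve and variable-frequency drive): 1 − (1 − 0.74000)(1 − 0.81000) = 0.95060
Parallel (pressure transmitter and centrifugal pump): 1 − (1 − 0.83000)(1 − 0.77000) = 0.96090
Parallel (suction strainer and discharge valve actuator): 1 − (1 − 0.99000)(1 − 0.93000) = 0.99930
Series ([0.95060], [0.96090], and [0.99930]): 0.95060 × 0.96090 × 0.99930 = 0.913

0.913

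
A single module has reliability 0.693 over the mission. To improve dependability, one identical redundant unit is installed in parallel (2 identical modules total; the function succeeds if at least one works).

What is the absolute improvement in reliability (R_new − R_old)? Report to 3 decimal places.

R_before = 0.693
R_after = 1 − (1 − 0.693)^2 = 0.906
ΔR = 0.906 − 0.693 = 0.213

0.213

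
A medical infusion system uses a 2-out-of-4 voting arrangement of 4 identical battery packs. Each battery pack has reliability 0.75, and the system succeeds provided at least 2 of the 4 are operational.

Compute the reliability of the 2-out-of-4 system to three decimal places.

0.949

R = Σ_{i=2}^{4} C(4,i) p^i (1−p)^{4−i} with p = 0.75
C(4,2)·0.75^2·0.25^2 = 0.21094
C(4,3)·0.75^3·0.25^1 = 0.42188
C(4,4)·0.75^4·0.25^0 = 0.31641
Sum = 0.949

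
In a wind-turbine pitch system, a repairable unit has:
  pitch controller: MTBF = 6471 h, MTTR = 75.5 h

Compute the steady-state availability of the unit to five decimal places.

A(pitch controller) = MTBF/(MTBF+MTTR) = 6471/(6471+75.5) = 0.98847

0.98847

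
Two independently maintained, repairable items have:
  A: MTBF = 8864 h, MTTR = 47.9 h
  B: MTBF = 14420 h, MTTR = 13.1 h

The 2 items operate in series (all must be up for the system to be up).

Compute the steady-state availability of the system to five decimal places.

0.99372

A(A) = MTBF/(MTBF+MTTR) = 8864/(8864+47.9) = 0.994625
A(B) = MTBF/(MTBF+MTTR) = 14420/(14420+13.1) = 0.999092
Series availability: 0.994625 × 0.999092 = 0.99372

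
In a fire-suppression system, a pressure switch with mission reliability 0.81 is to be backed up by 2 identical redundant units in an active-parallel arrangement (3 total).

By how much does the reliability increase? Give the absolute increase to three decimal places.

0.183

R_before = 0.81
R_after = 1 − (1 − 0.81)^3 = 0.993
ΔR = 0.993 − 0.81 = 0.183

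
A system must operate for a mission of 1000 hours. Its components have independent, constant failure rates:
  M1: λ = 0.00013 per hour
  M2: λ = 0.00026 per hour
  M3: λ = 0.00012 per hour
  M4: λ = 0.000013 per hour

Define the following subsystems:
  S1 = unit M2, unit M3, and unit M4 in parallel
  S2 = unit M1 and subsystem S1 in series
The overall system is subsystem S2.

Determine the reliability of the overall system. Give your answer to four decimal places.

0.8778

R(M1) = exp(−0.00013 × 1000) = 0.878095
R(M2) = exp(−0.00026 × 1000) = 0.771052
R(M3) = exp(−0.00012 × 1000) = 0.886920
R(M4) = exp(−0.000013 × 1000) = 0.987084
Parallel (M2, M3, and M4): 1 − (1 − 0.771052)(1 − 0.886920)(1 − 0.987084) = 0.999666
Series (M1 and [0.999666]): 0.878095 × 0.999666 = 0.8778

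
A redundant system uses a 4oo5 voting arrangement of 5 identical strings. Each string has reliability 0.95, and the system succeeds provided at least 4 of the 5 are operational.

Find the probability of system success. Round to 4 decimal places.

R = Σ_{i=4}^{5} C(5,i) p^i (1−p)^{5−i} with p = 0.95
C(5,4)·0.95^4·0.05^1 = 0.203627
C(5,5)·0.95^5·0.05^0 = 0.773781
Sum = 0.9774

0.9774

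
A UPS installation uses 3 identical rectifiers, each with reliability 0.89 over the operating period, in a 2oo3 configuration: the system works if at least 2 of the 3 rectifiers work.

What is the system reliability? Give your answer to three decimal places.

0.966

R = Σ_{i=2}^{3} C(3,i) p^i (1−p)^{3−i} with p = 0.89
C(3,2)·0.89^2·0.11^1 = 0.26139
C(3,3)·0.89^3·0.11^0 = 0.70497
Sum = 0.966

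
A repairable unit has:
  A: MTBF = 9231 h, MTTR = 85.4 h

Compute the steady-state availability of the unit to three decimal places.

0.991

A(A) = MTBF/(MTBF+MTTR) = 9231/(9231+85.4) = 0.991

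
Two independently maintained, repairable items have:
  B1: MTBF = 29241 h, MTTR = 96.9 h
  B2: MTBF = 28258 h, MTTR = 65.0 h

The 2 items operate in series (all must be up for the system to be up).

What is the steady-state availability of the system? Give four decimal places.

A(B1) = MTBF/(MTBF+MTTR) = 29241/(29241+96.9) = 0.996697
A(B2) = MTBF/(MTBF+MTTR) = 28258/(28258+65.0) = 0.997705
Series availability: 0.996697 × 0.997705 = 0.9944

0.9944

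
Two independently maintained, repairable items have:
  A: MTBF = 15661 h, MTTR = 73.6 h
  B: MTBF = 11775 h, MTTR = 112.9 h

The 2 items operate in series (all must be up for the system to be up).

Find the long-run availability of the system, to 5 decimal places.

A(A) = MTBF/(MTBF+MTTR) = 15661/(15661+73.6) = 0.995322
A(B) = MTBF/(MTBF+MTTR) = 11775/(11775+112.9) = 0.990503
Series availability: 0.995322 × 0.990503 = 0.98587

0.98587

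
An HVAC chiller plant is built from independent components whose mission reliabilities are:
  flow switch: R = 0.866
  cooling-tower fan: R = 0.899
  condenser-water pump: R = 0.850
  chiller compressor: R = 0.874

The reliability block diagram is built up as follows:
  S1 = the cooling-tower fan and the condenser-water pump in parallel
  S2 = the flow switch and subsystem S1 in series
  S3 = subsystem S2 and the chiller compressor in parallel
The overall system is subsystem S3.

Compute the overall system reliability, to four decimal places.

0.9815

Parallel (cooling-tower fan and condenser-water pump): 1 − (1 − 0.899000)(1 − 0.850000) = 0.984850
Series (flow switch and [0.984850]): 0.866000 × 0.984850 = 0.852880
Parallel ([0.852880] and chiller compressor): 1 − (1 − 0.852880)(1 − 0.874000) = 0.9815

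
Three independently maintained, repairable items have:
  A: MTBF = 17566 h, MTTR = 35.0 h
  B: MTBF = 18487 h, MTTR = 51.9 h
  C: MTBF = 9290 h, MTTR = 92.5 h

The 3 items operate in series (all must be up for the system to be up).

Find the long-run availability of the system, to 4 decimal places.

0.9854

A(A) = MTBF/(MTBF+MTTR) = 17566/(17566+35.0) = 0.998011
A(B) = MTBF/(MTBF+MTTR) = 18487/(18487+51.9) = 0.997200
A(C) = MTBF/(MTBF+MTTR) = 9290/(9290+92.5) = 0.990141
Series availability: 0.998011 × 0.997200 × 0.990141 = 0.9854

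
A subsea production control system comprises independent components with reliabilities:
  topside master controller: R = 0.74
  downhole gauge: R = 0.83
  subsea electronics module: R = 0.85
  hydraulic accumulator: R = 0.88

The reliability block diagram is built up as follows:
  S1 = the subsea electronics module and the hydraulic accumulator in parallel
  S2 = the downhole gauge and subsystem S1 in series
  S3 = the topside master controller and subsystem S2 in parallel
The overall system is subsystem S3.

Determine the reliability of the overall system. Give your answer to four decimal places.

0.9519

Parallel (subsea electronics module and hydraulic accumulator): 1 − (1 − 0.850000)(1 − 0.880000) = 0.982000
Series (downhole gauge and [0.982000]): 0.830000 × 0.982000 = 0.815060
Parallel (topside master controller and [0.815060]): 1 − (1 − 0.740000)(1 − 0.815060) = 0.9519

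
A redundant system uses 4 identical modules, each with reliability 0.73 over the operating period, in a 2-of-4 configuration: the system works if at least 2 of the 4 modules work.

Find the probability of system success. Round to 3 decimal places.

R = Σ_{i=2}^{4} C(4,i) p^i (1−p)^{4−i} with p = 0.73
C(4,2)·0.73^2·0.27^2 = 0.23309
C(4,3)·0.73^3·0.27^1 = 0.42014
C(4,4)·0.73^4·0.27^0 = 0.28398
Sum = 0.937

0.937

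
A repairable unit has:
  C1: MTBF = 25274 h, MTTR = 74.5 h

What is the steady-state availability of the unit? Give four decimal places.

0.9971

A(C1) = MTBF/(MTBF+MTTR) = 25274/(25274+74.5) = 0.9971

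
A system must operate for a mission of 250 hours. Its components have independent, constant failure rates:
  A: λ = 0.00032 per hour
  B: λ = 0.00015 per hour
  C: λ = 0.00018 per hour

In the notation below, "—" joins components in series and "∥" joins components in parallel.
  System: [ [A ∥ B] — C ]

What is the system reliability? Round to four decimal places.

0.9533

R(A) = exp(−0.00032 × 250) = 0.923116
R(B) = exp(−0.00015 × 250) = 0.963194
R(C) = exp(−0.00018 × 250) = 0.955997
Parallel (A and B): 1 − (1 − 0.923116)(1 − 0.963194) = 0.997170
Series ([0.997170] and C): 0.997170 × 0.955997 = 0.9533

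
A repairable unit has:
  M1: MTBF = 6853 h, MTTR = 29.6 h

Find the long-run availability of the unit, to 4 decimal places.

A(M1) = MTBF/(MTBF+MTTR) = 6853/(6853+29.6) = 0.9957

0.9957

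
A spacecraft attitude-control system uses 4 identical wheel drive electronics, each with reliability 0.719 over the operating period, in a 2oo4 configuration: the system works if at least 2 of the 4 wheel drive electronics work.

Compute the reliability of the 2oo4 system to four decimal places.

R = Σ_{i=2}^{4} C(4,i) p^i (1−p)^{4−i} with p = 0.719
C(4,2)·0.719^2·0.281^2 = 0.244919
C(4,3)·0.719^3·0.281^1 = 0.417785
C(4,4)·0.719^4·0.281^0 = 0.267249
Sum = 0.9300

0.9300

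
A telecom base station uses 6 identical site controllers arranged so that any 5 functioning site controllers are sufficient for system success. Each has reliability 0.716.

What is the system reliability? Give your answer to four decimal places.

R = Σ_{i=5}^{6} C(6,i) p^i (1−p)^{6−i} with p = 0.716
C(6,5)·0.716^5·0.284^1 = 0.320653
C(6,6)·0.716^6·0.284^0 = 0.134734
Sum = 0.4554

0.4554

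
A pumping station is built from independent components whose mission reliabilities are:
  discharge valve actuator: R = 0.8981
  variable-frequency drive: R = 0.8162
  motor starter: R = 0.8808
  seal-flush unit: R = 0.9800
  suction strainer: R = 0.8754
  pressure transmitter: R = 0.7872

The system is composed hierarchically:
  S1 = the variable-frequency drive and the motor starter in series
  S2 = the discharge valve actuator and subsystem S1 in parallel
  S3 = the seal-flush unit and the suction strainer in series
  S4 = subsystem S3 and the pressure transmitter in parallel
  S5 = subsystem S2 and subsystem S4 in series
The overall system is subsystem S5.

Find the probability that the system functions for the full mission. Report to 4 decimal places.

0.9420

Series (variable-frequency drive and motor starter): 0.816200 × 0.880800 = 0.718909
Parallel (discharge valve actuator and [0.718909]): 1 − (1 − 0.898100)(1 − 0.718909) = 0.971357
Series (seal-flush unit and suction strainer): 0.980000 × 0.875400 = 0.857892
Parallel ([0.857892] and pressure transmitter): 1 − (1 − 0.857892)(1 − 0.787200) = 0.969759
Series ([0.971357] and [0.969759]): 0.971357 × 0.969759 = 0.9420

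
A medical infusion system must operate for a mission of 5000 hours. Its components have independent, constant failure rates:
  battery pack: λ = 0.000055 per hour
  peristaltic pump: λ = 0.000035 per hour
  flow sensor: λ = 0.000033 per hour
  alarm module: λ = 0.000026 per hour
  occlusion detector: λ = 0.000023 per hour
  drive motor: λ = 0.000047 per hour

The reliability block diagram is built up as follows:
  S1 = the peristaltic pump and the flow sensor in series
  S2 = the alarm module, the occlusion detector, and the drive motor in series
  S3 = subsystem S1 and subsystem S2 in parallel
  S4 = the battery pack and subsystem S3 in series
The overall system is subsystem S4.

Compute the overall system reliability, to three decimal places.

R(battery pack) = exp(−0.000055 × 5000) = 0.75957
R(peristaltic pump) = exp(−0.000035 × 5000) = 0.83946
R(flow sensor) = exp(−0.000033 × 5000) = 0.84789
R(alarm module) = exp(−0.000026 × 5000) = 0.87810
R(occlusion detector) = exp(−0.000023 × 5000) = 0.89137
R(drive motor) = exp(−0.000047 × 5000) = 0.79057
Series (peristaltic pump and flow sensor): 0.83946 × 0.84789 = 0.71177
Series (alarm module, occlusion detector, and drive motor): 0.87810 × 0.89137 × 0.79057 = 0.61879
Parallel ([0.71177] and [0.61879]): 1 − (1 − 0.71177)(1 − 0.61879) = 0.89012
Series (battery pack and [0.89012]): 0.75957 × 0.89012 = 0.676

0.676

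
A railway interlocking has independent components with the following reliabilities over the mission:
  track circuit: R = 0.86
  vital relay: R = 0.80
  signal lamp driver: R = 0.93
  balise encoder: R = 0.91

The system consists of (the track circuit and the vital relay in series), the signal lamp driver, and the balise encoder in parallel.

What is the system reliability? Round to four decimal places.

0.9980

Series (track circuit and vital relay): 0.860000 × 0.800000 = 0.688000
Parallel ([0.688000], signal lamp driver, and balise encoder): 1 − (1 − 0.688000)(1 − 0.930000)(1 − 0.910000) = 0.9980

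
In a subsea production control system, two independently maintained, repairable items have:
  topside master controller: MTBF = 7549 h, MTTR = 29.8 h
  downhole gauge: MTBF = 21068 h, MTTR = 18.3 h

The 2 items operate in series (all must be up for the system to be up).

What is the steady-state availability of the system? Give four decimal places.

0.9952

A(topside master controller) = MTBF/(MTBF+MTTR) = 7549/(7549+29.8) = 0.996068
A(downhole gauge) = MTBF/(MTBF+MTTR) = 21068/(21068+18.3) = 0.999132
Series availability: 0.996068 × 0.999132 = 0.9952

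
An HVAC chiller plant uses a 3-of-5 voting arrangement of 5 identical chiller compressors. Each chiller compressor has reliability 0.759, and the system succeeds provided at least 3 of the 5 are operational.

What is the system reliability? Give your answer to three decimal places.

0.906

R = Σ_{i=3}^{5} C(5,i) p^i (1−p)^{5−i} with p = 0.759
C(5,3)·0.759^3·0.241^2 = 0.25396
C(5,4)·0.759^4·0.241^1 = 0.39990
C(5,5)·0.759^5·0.241^0 = 0.25189
Sum = 0.906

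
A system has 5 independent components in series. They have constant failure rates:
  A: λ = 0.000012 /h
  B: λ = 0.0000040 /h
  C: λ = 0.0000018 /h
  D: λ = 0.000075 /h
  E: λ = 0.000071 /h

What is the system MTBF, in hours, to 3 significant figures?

Series of exponential components: λ_sys = Σ λ_i
λ_sys = 0.000012 + 0.0000040 + 0.0000018 + 0.000075 + 0.000071 = 1.6380e-04 /h
MTBF = 1 / λ_sys = 6110 h

6110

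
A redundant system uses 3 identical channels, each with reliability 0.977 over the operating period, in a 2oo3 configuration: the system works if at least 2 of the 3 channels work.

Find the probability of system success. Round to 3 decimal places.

R = Σ_{i=2}^{3} C(3,i) p^i (1−p)^{3−i} with p = 0.977
C(3,2)·0.977^2·0.023^1 = 0.06586
C(3,3)·0.977^3·0.023^0 = 0.93257
Sum = 0.998

0.998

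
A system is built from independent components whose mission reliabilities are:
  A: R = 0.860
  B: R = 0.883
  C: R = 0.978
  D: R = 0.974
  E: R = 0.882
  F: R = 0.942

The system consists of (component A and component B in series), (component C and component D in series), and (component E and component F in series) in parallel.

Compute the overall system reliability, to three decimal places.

Series (A and B): 0.86000 × 0.88300 = 0.75938
Series (C and D): 0.97800 × 0.97400 = 0.95257
Series (E and F): 0.88200 × 0.94200 = 0.83084
Parallel ([0.75938], [0.95257], and [0.83084]): 1 − (1 − 0.75938)(1 − 0.95257)(1 − 0.83084) = 0.998

0.998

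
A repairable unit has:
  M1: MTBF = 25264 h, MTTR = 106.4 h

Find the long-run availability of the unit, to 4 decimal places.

0.9958

A(M1) = MTBF/(MTBF+MTTR) = 25264/(25264+106.4) = 0.9958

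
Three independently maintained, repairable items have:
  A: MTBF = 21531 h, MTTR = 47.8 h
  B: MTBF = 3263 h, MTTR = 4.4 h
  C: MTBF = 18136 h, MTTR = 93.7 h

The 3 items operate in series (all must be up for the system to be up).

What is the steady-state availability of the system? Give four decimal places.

0.9913

A(A) = MTBF/(MTBF+MTTR) = 21531/(21531+47.8) = 0.997785
A(B) = MTBF/(MTBF+MTTR) = 3263/(3263+4.4) = 0.998653
A(C) = MTBF/(MTBF+MTTR) = 18136/(18136+93.7) = 0.994860
Series availability: 0.997785 × 0.998653 × 0.994860 = 0.9913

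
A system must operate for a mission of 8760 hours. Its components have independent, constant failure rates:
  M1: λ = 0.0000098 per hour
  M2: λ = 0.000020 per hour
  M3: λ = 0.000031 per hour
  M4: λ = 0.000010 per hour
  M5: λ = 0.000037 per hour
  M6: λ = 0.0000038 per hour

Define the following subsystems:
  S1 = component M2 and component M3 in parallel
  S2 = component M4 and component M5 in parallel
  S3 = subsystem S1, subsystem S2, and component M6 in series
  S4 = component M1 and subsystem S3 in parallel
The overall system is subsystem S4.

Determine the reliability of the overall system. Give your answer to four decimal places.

0.9925

R(M1) = exp(−0.0000098 × 8760) = 0.917734
R(M2) = exp(−0.000020 × 8760) = 0.839289
R(M3) = exp(−0.000031 × 8760) = 0.762190
R(M4) = exp(−0.000010 × 8760) = 0.916127
R(M5) = exp(−0.000037 × 8760) = 0.723163
R(M6) = exp(−0.0000038 × 8760) = 0.967260
Parallel (M2 and M3): 1 − (1 − 0.839289)(1 − 0.762190) = 0.961781
Parallel (M4 and M5): 1 − (1 − 0.916127)(1 − 0.723163) = 0.976781
Series ([0.961781], [0.976781], and M6): 0.961781 × 0.976781 × 0.967260 = 0.908692
Parallel (M1 and [0.908692]): 1 − (1 − 0.917734)(1 − 0.908692) = 0.9925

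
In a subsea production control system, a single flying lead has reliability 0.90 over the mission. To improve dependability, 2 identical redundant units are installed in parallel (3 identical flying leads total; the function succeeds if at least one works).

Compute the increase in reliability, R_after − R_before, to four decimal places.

0.0990

R_before = 0.90
R_after = 1 − (1 − 0.90)^3 = 0.9990
ΔR = 0.9990 − 0.90 = 0.0990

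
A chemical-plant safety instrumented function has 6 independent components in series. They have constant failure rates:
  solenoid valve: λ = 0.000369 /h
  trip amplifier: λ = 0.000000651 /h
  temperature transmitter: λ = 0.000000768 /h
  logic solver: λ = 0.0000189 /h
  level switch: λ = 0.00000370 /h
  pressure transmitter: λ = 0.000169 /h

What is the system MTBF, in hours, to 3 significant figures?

Series of exponential components: λ_sys = Σ λ_i
λ_sys = 0.000369 + 0.000000651 + 0.000000768 + 0.0000189 + 0.00000370 + 0.000169 = 5.6202e-04 /h
MTBF = 1 / λ_sys = 1780 h

1780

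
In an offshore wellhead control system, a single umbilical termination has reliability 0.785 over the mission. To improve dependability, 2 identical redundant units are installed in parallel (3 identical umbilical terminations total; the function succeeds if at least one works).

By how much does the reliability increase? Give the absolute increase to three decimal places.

0.205

R_before = 0.785
R_after = 1 − (1 − 0.785)^3 = 0.990
ΔR = 0.990 − 0.785 = 0.205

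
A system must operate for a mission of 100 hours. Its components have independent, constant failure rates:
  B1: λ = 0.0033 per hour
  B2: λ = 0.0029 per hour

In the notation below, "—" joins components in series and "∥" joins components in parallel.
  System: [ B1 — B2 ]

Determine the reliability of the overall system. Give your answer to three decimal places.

0.538

R(B1) = exp(−0.0033 × 100) = 0.71892
R(B2) = exp(−0.0029 × 100) = 0.74826
Series (B1 and B2): 0.71892 × 0.74826 = 0.538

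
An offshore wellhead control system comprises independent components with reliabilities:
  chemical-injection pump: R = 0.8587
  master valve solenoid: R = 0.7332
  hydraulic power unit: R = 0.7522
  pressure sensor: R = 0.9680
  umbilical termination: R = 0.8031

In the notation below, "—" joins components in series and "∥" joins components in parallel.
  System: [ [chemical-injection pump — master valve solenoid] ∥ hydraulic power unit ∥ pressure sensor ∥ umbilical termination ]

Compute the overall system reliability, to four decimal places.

0.9994

Series (chemical-injection pump and master valve solenoid): 0.858700 × 0.733200 = 0.629599
Parallel ([0.629599], hydraulic power unit, pressure sensor, and umbilical termination): 1 − (1 − 0.629599)(1 − 0.752200)(1 − 0.968000)(1 − 0.803100) = 0.9994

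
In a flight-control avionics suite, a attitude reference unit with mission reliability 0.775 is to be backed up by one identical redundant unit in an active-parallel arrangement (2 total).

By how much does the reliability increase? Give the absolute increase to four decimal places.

0.1744

R_before = 0.775
R_after = 1 − (1 − 0.775)^2 = 0.9494
ΔR = 0.9494 − 0.775 = 0.1744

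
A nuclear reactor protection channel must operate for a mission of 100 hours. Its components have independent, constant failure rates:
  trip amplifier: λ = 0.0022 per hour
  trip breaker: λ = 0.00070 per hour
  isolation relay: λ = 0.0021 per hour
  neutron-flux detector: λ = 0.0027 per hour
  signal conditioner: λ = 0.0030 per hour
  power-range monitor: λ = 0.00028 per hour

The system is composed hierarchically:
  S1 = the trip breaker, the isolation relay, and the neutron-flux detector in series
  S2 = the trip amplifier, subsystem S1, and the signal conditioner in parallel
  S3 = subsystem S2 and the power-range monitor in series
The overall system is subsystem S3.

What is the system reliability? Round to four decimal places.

0.9513

R(trip amplifier) = exp(−0.0022 × 100) = 0.802519
R(trip breaker) = exp(−0.00070 × 100) = 0.932394
R(isolation relay) = exp(−0.0021 × 100) = 0.810584
R(neutron-flux detector) = exp(−0.0027 × 100) = 0.763379
R(signal conditioner) = exp(−0.0030 × 100) = 0.740818
R(power-range monitor) = exp(−0.00028 × 100) = 0.972388
Series (trip breaker, isolation relay, and neutron-flux detector): 0.932394 × 0.810584 × 0.763379 = 0.576949
Parallel (trip amplifier, [0.576949], and signal conditioner): 1 − (1 − 0.802519)(1 − 0.576949)(1 − 0.740818) = 0.978347
Series ([0.978347] and power-range monitor): 0.978347 × 0.972388 = 0.9513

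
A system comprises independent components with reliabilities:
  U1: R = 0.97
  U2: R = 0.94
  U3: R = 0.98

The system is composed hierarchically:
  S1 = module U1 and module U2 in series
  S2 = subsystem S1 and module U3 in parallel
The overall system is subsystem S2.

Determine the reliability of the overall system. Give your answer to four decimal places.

0.9982

Series (U1 and U2): 0.970000 × 0.940000 = 0.911800
Parallel ([0.911800] and U3): 1 − (1 − 0.911800)(1 − 0.980000) = 0.9982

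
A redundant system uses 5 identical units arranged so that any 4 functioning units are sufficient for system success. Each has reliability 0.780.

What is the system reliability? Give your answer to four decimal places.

R = Σ_{i=4}^{5} C(5,i) p^i (1−p)^{5−i} with p = 0.780
C(5,4)·0.780^4·0.220^1 = 0.407166
C(5,5)·0.780^5·0.220^0 = 0.288717
Sum = 0.6959

0.6959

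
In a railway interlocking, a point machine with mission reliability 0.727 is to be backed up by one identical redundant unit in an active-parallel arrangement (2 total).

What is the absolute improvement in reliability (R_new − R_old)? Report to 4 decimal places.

R_before = 0.727
R_after = 1 − (1 − 0.727)^2 = 0.9255
ΔR = 0.9255 − 0.727 = 0.1985

0.1985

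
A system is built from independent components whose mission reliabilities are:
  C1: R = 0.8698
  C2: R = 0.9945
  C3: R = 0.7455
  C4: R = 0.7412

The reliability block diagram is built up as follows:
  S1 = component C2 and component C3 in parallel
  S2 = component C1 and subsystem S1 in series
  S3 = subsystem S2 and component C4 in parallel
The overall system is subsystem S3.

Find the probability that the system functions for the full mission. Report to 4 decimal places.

Parallel (C2 and C3): 1 − (1 − 0.994500)(1 − 0.745500) = 0.998600
Series (C1 and [0.998600]): 0.869800 × 0.998600 = 0.868582
Parallel ([0.868582] and C4): 1 − (1 − 0.868582)(1 − 0.741200) = 0.9660

0.9660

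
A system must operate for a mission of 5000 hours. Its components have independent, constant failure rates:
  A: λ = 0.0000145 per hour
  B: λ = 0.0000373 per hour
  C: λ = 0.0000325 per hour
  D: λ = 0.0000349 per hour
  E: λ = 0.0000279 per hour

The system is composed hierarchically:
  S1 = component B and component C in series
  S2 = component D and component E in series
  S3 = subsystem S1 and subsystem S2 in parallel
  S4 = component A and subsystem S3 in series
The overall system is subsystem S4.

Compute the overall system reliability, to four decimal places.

R(A) = exp(−0.0000145 × 5000) = 0.930066
R(B) = exp(−0.0000373 × 5000) = 0.829859
R(C) = exp(−0.0000325 × 5000) = 0.850016
R(D) = exp(−0.0000349 × 5000) = 0.839877
R(E) = exp(−0.0000279 × 5000) = 0.869793
Series (B and C): 0.829859 × 0.850016 = 0.705393
Series (D and E): 0.839877 × 0.869793 = 0.730519
Parallel ([0.705393] and [0.730519]): 1 − (1 − 0.705393)(1 − 0.730519) = 0.920609
Series (A and [0.920609]): 0.930066 × 0.920609 = 0.8562

0.8562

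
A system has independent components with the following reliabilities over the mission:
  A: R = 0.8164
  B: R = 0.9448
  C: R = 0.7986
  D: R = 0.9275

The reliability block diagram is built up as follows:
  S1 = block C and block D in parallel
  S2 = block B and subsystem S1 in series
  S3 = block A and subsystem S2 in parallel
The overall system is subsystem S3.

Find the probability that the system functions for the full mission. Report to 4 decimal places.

0.9873

Parallel (C and D): 1 − (1 − 0.798600)(1 − 0.927500) = 0.985399
Series (B and [0.985399]): 0.944800 × 0.985399 = 0.931005
Parallel (A and [0.931005]): 1 − (1 − 0.816400)(1 − 0.931005) = 0.9873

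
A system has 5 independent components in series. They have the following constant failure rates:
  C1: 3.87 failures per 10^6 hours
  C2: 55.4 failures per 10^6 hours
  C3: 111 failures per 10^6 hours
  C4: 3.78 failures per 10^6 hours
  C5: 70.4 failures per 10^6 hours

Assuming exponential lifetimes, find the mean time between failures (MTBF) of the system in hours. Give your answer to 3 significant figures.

Series of exponential components: λ_sys = Σ λ_i
λ_sys = 0.00000387 + 0.0000554 + 0.000111 + 0.00000378 + 0.0000704 = 2.4445e-04 /h
MTBF = 1 / λ_sys = 4090 h

4090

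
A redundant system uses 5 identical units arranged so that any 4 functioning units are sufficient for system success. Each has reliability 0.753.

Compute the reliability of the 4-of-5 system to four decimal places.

0.6391

R = Σ_{i=4}^{5} C(5,i) p^i (1−p)^{5−i} with p = 0.753
C(5,4)·0.753^4·0.247^1 = 0.397052
C(5,5)·0.753^5·0.247^0 = 0.242089
Sum = 0.6391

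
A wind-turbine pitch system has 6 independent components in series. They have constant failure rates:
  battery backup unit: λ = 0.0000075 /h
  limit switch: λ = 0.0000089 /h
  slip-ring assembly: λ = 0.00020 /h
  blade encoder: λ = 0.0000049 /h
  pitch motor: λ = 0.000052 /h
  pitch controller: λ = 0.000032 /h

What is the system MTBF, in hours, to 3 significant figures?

Series of exponential components: λ_sys = Σ λ_i
λ_sys = 0.0000075 + 0.0000089 + 0.00020 + 0.0000049 + 0.000052 + 0.000032 = 3.0530e-04 /h
MTBF = 1 / λ_sys = 3280 h

3280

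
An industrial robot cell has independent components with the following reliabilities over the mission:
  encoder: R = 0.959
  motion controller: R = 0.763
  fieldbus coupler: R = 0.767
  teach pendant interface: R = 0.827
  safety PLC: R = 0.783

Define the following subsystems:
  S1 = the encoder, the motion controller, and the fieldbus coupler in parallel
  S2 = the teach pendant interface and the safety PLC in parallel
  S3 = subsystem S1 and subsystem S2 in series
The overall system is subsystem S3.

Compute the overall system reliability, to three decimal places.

Parallel (encoder, motion controller, and fieldbus coupler): 1 − (1 − 0.95900)(1 − 0.76300)(1 − 0.76700) = 0.99774
Parallel (teach pendant interface and safety PLC): 1 − (1 − 0.82700)(1 − 0.78300) = 0.96246
Series ([0.99774] and [0.96246]): 0.99774 × 0.96246 = 0.960

0.960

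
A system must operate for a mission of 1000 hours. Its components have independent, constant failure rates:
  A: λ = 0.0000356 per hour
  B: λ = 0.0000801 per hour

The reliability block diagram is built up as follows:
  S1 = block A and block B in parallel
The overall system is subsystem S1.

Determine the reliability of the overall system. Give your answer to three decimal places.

R(A) = exp(−0.0000356 × 1000) = 0.96503
R(B) = exp(−0.0000801 × 1000) = 0.92302
Parallel (A and B): 1 − (1 − 0.96503)(1 − 0.92302) = 0.997

0.997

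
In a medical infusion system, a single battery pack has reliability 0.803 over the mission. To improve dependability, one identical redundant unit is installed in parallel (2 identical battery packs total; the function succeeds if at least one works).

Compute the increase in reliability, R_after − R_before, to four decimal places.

0.1582

R_before = 0.803
R_after = 1 − (1 − 0.803)^2 = 0.9612
ΔR = 0.9612 − 0.803 = 0.1582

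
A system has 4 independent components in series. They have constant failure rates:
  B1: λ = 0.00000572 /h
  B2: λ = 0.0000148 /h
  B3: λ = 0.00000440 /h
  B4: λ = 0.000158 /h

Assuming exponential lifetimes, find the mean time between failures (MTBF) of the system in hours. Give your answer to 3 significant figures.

5470

Series of exponential components: λ_sys = Σ λ_i
λ_sys = 0.00000572 + 0.0000148 + 0.00000440 + 0.000158 = 1.8292e-04 /h
MTBF = 1 / λ_sys = 5470 h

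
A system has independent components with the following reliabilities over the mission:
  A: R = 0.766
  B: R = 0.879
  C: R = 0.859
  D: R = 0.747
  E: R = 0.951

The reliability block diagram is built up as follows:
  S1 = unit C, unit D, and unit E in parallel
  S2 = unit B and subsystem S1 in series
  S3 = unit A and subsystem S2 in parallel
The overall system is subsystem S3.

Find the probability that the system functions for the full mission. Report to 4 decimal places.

0.9713

Parallel (C, D, and E): 1 − (1 − 0.859000)(1 − 0.747000)(1 − 0.951000) = 0.998252
Series (B and [0.998252]): 0.879000 × 0.998252 = 0.877464
Parallel (A and [0.877464]): 1 − (1 − 0.766000)(1 − 0.877464) = 0.9713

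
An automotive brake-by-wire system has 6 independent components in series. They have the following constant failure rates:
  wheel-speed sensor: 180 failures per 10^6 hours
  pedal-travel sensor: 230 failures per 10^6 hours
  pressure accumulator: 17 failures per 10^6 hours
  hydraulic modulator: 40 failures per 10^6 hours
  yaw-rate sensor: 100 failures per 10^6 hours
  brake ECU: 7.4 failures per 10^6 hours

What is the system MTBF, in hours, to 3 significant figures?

Series of exponential components: λ_sys = Σ λ_i
λ_sys = 0.00018 + 0.00023 + 0.000017 + 0.000040 + 0.00010 + 0.0000074 = 5.7440e-04 /h
MTBF = 1 / λ_sys = 1740 h

1740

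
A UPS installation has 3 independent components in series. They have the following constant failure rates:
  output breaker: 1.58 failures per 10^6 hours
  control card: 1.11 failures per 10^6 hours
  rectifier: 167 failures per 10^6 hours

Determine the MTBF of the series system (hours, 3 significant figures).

Series of exponential components: λ_sys = Σ λ_i
λ_sys = 0.00000158 + 0.00000111 + 0.000167 = 1.6969e-04 /h
MTBF = 1 / λ_sys = 5890 h

5890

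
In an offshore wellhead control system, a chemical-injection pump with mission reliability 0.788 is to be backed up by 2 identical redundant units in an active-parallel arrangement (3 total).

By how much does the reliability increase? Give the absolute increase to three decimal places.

R_before = 0.788
R_after = 1 − (1 − 0.788)^3 = 0.990
ΔR = 0.990 − 0.788 = 0.202

0.202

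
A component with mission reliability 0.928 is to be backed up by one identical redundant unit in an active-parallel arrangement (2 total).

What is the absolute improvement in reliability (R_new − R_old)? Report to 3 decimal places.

R_before = 0.928
R_after = 1 − (1 − 0.928)^2 = 0.995
ΔR = 0.995 − 0.928 = 0.067

0.067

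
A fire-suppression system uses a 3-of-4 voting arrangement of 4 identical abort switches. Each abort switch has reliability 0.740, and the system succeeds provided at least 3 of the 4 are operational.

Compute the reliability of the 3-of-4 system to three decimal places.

R = Σ_{i=3}^{4} C(4,i) p^i (1−p)^{4−i} with p = 0.740
C(4,3)·0.740^3·0.260^1 = 0.42143
C(4,4)·0.740^4·0.260^0 = 0.29987
Sum = 0.721

0.721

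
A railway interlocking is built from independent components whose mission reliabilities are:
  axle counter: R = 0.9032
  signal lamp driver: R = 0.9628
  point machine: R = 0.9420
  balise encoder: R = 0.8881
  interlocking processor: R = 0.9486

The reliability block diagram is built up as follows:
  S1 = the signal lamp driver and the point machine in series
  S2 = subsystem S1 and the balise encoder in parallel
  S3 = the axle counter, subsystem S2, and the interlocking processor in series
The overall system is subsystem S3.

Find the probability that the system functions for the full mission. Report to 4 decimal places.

0.8479

Series (signal lamp driver and point machine): 0.962800 × 0.942000 = 0.906958
Parallel ([0.906958] and balise encoder): 1 − (1 − 0.906958)(1 − 0.888100) = 0.989589
Series (axle counter, [0.989589], and interlocking processor): 0.903200 × 0.989589 × 0.948600 = 0.8479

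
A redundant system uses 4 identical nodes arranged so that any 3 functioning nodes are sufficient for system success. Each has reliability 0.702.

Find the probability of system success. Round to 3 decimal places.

0.655

R = Σ_{i=3}^{4} C(4,i) p^i (1−p)^{4−i} with p = 0.702
C(4,3)·0.702^3·0.298^1 = 0.41237
C(4,4)·0.702^4·0.298^0 = 0.24286
Sum = 0.655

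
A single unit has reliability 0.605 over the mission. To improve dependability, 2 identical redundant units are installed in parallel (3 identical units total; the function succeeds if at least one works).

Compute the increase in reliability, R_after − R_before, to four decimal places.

R_before = 0.605
R_after = 1 − (1 − 0.605)^3 = 0.9384
ΔR = 0.9384 − 0.605 = 0.3334

0.3334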